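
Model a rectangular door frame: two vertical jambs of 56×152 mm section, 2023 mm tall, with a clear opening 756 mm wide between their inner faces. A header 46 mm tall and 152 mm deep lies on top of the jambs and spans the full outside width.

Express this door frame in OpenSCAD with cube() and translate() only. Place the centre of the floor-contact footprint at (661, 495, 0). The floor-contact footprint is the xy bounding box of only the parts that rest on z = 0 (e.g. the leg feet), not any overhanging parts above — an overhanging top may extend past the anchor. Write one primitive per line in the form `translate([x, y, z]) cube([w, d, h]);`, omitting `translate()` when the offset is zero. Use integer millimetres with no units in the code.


translate([227, 419, 0]) cube([56, 152, 2023]);
translate([1039, 419, 0]) cube([56, 152, 2023]);
translate([227, 419, 2023]) cube([868, 152, 46]);


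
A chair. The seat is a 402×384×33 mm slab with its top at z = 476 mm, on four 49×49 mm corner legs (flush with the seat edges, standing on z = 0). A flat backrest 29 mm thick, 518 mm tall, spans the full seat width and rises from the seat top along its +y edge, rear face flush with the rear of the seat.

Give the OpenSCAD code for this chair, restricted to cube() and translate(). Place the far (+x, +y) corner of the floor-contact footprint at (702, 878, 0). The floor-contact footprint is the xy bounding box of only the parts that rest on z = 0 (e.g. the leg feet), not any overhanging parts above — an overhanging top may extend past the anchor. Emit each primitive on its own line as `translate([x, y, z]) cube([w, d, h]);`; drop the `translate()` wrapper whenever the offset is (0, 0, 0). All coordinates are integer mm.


// leg_h = 476 - 33 = 443
translate([300, 494, 443]) cube([402, 384, 33]);
translate([300, 494, 0]) cube([49, 49, 443]);
translate([653, 494, 0]) cube([49, 49, 443]);
translate([300, 829, 0]) cube([49, 49, 443]);
translate([653, 829, 0]) cube([49, 49, 443]);
translate([300, 849, 476]) cube([402, 29, 518]);


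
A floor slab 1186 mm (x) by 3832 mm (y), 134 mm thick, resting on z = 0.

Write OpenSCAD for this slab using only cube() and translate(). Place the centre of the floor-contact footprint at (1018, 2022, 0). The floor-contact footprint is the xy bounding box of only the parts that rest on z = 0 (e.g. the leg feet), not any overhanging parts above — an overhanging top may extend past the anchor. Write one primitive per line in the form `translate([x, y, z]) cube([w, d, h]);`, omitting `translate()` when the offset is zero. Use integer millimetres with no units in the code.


translate([425, 106, 0]) cube([1186, 3832, 134]);


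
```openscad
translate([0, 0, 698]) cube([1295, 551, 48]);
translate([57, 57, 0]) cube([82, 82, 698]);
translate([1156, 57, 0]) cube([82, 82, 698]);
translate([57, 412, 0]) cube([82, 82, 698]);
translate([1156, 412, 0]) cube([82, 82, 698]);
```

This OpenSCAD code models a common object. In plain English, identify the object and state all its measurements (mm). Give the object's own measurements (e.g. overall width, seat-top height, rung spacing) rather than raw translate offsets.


A table: top 1295 mm (x) × 551 mm (y), 48 mm thick, upper face at z = 746 mm, on four 82×82 mm square legs, each inset 57 mm from the nearest pair of top edges from z = 0 to the bottom of the top.


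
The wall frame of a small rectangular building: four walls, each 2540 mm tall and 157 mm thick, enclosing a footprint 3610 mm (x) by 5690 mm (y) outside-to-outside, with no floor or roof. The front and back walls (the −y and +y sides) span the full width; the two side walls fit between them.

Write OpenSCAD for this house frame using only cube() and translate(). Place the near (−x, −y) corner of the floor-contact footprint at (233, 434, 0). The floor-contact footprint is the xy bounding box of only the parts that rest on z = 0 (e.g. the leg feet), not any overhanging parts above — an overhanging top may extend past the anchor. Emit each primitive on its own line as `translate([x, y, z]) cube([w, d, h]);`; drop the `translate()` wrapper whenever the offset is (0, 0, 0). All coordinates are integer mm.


translate([233, 434, 0]) cube([3610, 157, 2540]);
translate([233, 5967, 0]) cube([3610, 157, 2540]);
translate([233, 591, 0]) cube([157, 5376, 2540]);
translate([3686, 591, 0]) cube([157, 5376, 2540]);


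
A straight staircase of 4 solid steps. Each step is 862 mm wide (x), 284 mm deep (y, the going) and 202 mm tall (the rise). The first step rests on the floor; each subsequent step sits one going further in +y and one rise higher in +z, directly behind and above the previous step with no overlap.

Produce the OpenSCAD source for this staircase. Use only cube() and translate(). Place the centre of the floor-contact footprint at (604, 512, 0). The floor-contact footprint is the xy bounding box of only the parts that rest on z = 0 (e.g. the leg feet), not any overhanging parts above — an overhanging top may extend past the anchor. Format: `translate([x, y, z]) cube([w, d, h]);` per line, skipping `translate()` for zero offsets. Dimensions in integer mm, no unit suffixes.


translate([173, 370, 0]) cube([862, 284, 202]);
translate([173, 654, 202]) cube([862, 284, 202]);
translate([173, 938, 404]) cube([862, 284, 202]);
translate([173, 1222, 606]) cube([862, 284, 202]);


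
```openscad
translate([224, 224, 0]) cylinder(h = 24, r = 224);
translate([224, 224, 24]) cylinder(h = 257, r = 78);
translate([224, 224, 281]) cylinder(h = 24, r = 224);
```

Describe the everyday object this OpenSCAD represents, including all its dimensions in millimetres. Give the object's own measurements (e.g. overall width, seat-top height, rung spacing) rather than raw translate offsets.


A spool: two coaxial disc flanges of radius 224 mm and thickness 24 mm, joined by a core cylinder of radius 78 mm and height 257 mm. The lower flange rests on z = 0 and the three cylinders share a vertical axis.


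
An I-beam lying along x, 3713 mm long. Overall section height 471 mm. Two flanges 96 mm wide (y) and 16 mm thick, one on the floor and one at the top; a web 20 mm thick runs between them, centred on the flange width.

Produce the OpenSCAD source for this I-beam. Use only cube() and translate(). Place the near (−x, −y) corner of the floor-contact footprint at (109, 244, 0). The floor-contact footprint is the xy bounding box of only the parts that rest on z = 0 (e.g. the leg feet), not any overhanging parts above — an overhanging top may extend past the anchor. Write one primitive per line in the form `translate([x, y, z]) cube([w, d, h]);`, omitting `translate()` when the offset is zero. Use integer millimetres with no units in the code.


translate([109, 244, 0]) cube([3713, 96, 16]);
translate([109, 282, 16]) cube([3713, 20, 439]);
translate([109, 244, 455]) cube([3713, 96, 16]);


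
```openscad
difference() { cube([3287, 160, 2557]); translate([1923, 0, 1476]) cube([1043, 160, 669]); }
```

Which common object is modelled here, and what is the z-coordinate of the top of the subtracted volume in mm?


A wall with a window opening. The window head height is 2145 mm.

A wall with a rectangular opening subtracted — a window. Sill at z = 1476, opening 669 mm tall, so the head is at 1476 + 669 = 2145 mm.


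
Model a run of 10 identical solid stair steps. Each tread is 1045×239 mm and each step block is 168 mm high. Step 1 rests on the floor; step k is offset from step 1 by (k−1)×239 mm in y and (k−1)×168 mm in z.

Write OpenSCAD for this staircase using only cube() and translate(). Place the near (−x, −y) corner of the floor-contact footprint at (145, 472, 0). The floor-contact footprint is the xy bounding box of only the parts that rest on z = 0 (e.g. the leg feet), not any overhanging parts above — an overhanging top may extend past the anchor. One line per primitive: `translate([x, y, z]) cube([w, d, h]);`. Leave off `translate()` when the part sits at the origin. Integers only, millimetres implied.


translate([145, 472, 0]) cube([1045, 239, 168]);
translate([145, 711, 168]) cube([1045, 239, 168]);
translate([145, 950, 336]) cube([1045, 239, 168]);
translate([145, 1189, 504]) cube([1045, 239, 168]);
translate([145, 1428, 672]) cube([1045, 239, 168]);
translate([145, 1667, 840]) cube([1045, 239, 168]);
translate([145, 1906, 1008]) cube([1045, 239, 168]);
translate([145, 2145, 1176]) cube([1045, 239, 168]);
translate([145, 2384, 1344]) cube([1045, 239, 168]);
translate([145, 2623, 1512]) cube([1045, 239, 168]);


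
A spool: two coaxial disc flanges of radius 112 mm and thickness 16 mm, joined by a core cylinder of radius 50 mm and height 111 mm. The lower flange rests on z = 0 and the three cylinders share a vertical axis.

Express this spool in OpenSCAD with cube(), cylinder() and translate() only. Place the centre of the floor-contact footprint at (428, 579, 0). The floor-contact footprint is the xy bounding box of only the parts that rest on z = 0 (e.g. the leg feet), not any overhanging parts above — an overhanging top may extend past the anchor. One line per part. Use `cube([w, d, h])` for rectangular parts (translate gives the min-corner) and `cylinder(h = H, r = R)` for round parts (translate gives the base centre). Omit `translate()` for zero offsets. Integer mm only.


translate([428, 579, 0]) cylinder(h = 16, r = 112);
translate([428, 579, 16]) cylinder(h = 111, r = 50);
translate([428, 579, 127]) cylinder(h = 16, r = 112);


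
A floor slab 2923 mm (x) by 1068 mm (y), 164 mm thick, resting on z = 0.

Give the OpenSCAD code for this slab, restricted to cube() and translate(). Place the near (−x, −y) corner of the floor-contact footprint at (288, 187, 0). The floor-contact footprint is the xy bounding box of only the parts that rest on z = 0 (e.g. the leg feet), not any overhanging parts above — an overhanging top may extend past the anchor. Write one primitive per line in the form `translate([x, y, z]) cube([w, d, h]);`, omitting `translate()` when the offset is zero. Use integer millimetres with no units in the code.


translate([288, 187, 0]) cube([2923, 1068, 164]);


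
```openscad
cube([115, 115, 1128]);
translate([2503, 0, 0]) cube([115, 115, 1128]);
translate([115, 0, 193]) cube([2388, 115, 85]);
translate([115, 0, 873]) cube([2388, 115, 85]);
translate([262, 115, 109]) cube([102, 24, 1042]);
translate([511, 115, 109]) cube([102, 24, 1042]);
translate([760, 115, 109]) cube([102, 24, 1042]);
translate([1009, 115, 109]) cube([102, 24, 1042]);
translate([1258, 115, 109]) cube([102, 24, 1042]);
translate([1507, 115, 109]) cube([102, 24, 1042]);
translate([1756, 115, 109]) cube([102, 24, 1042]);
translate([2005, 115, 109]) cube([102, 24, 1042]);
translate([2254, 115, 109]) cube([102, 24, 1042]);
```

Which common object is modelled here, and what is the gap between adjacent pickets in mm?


A fence section. The picket gap is 147 mm.

Two posts, two rails, 9 pickets — a fence section. Span 2388 mm holds 9 pickets of 102 mm with 10 equal gaps: ⌊(2388 − 9·102) / 10⌋ = 147 mm.


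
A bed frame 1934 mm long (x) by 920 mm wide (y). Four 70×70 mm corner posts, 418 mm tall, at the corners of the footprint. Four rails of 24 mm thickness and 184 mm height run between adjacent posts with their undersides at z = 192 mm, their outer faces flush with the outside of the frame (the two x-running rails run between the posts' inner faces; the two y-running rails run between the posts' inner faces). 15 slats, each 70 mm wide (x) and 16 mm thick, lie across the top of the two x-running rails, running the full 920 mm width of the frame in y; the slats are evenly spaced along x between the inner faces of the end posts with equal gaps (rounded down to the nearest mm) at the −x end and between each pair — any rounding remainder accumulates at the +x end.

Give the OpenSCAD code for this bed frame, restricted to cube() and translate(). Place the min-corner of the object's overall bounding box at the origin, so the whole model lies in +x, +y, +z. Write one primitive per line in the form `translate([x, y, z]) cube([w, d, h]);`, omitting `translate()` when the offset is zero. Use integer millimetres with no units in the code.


cube([70, 70, 418]);
translate([0, 850, 0]) cube([70, 70, 418]);
translate([1864, 0, 0]) cube([70, 70, 418]);
translate([1864, 850, 0]) cube([70, 70, 418]);
translate([70, 0, 192]) cube([1794, 24, 184]);
translate([70, 896, 192]) cube([1794, 24, 184]);
translate([0, 70, 192]) cube([24, 780, 184]);
translate([1910, 70, 192]) cube([24, 780, 184]);
translate([116, 0, 376]) cube([70, 920, 16]);
translate([232, 0, 376]) cube([70, 920, 16]);
translate([348, 0, 376]) cube([70, 920, 16]);
translate([464, 0, 376]) cube([70, 920, 16]);
translate([580, 0, 376]) cube([70, 920, 16]);
translate([696, 0, 376]) cube([70, 920, 16]);
translate([812, 0, 376]) cube([70, 920, 16]);
translate([928, 0, 376]) cube([70, 920, 16]);
translate([1044, 0, 376]) cube([70, 920, 16]);
translate([1160, 0, 376]) cube([70, 920, 16]);
translate([1276, 0, 376]) cube([70, 920, 16]);
translate([1392, 0, 376]) cube([70, 920, 16]);
translate([1508, 0, 376]) cube([70, 920, 16]);
translate([1624, 0, 376]) cube([70, 920, 16]);
translate([1740, 0, 376]) cube([70, 920, 16]);


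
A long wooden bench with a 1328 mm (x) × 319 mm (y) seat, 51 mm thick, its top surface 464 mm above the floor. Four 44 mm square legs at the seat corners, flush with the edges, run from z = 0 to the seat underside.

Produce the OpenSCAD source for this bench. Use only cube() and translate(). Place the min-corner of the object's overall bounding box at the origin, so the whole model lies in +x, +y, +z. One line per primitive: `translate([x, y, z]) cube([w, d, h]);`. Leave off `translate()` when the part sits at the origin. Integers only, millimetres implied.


translate([0, 0, 413]) cube([1328, 319, 51]);
cube([44, 44, 413]);
translate([0, 275, 0]) cube([44, 44, 413]);
translate([1284, 0, 0]) cube([44, 44, 413]);
translate([1284, 275, 0]) cube([44, 44, 413]);


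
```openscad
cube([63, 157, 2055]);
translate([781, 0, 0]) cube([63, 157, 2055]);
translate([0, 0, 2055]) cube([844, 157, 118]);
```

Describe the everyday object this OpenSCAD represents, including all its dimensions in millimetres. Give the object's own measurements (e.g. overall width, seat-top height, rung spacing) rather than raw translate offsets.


A door frame. The clear opening is 718 mm wide and 2055 mm high. Two 63 mm wide jambs, 157 mm deep, stand either side of the opening from the floor to the top of the opening. A 118 mm thick head sits across the top of both jambs, spanning the full outside width of the frame.


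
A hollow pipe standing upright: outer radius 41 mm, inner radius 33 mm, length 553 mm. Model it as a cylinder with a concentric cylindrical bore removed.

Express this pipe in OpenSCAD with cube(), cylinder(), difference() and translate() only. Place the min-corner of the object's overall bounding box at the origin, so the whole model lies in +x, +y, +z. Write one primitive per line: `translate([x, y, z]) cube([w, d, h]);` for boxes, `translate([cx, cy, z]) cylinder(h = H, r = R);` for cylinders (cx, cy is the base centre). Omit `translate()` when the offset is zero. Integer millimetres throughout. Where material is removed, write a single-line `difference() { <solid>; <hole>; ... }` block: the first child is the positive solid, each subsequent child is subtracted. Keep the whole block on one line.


difference() { translate([41, 41, 0]) cylinder(h = 553, r = 41); translate([41, 41, 0]) cylinder(h = 553, r = 33); }


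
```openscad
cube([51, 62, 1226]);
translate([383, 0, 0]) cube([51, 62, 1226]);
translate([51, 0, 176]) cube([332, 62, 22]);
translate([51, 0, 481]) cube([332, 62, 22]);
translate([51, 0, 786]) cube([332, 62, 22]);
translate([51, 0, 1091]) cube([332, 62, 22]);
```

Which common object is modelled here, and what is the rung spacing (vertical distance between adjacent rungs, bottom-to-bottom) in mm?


A ladder. The rung spacing is 305 mm.

Two tall 51×62 posts with 4 short bars between them — a ladder. Adjacent rungs sit at z = 176 and z = 481, so the spacing is 481 − 176 = 305 mm.


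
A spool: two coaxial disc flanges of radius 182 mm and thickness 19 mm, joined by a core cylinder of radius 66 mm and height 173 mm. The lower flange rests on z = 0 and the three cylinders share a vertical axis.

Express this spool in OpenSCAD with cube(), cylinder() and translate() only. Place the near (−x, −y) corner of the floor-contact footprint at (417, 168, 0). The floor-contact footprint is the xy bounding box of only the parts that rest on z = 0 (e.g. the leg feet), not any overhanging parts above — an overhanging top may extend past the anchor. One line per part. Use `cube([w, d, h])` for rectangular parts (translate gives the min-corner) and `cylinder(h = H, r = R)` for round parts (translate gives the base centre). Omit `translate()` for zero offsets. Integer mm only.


translate([599, 350, 0]) cylinder(h = 19, r = 182);
translate([599, 350, 19]) cylinder(h = 173, r = 66);
translate([599, 350, 192]) cylinder(h = 19, r = 182);


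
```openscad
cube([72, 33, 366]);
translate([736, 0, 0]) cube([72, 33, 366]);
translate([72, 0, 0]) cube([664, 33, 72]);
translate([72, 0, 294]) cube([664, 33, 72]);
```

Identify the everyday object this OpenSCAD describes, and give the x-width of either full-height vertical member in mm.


A picture frame. The border width is 72 mm.

Four thin pieces enclosing a rectangular opening — a picture frame. The two full-height stiles are 366 mm tall; the top rail sits at z = 294 and is 72 mm tall, so the border above the opening is 366 − 294 = 72 mm, matching the stile x-width.


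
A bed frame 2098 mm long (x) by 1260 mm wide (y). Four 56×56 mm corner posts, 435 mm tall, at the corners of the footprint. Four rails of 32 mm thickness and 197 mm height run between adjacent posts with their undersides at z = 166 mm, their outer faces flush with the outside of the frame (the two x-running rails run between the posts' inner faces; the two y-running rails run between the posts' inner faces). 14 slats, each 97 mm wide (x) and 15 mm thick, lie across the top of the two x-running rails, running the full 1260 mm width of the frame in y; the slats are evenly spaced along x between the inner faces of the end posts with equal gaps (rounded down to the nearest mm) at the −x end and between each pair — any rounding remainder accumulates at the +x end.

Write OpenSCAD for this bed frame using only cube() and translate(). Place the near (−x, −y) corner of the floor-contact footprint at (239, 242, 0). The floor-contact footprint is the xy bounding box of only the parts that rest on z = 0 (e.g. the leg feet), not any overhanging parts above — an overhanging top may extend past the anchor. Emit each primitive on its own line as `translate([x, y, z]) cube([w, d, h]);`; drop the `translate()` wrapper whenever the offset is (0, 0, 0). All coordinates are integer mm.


translate([239, 242, 0]) cube([56, 56, 435]);
translate([239, 1446, 0]) cube([56, 56, 435]);
translate([2281, 242, 0]) cube([56, 56, 435]);
translate([2281, 1446, 0]) cube([56, 56, 435]);
translate([295, 242, 166]) cube([1986, 32, 197]);
translate([295, 1470, 166]) cube([1986, 32, 197]);
translate([239, 298, 166]) cube([32, 1148, 197]);
translate([2305, 298, 166]) cube([32, 1148, 197]);
translate([336, 242, 363]) cube([97, 1260, 15]);
translate([474, 242, 363]) cube([97, 1260, 15]);
translate([612, 242, 363]) cube([97, 1260, 15]);
translate([750, 242, 363]) cube([97, 1260, 15]);
translate([888, 242, 363]) cube([97, 1260, 15]);
translate([1026, 242, 363]) cube([97, 1260, 15]);
translate([1164, 242, 363]) cube([97, 1260, 15]);
translate([1302, 242, 363]) cube([97, 1260, 15]);
translate([1440, 242, 363]) cube([97, 1260, 15]);
translate([1578, 242, 363]) cube([97, 1260, 15]);
translate([1716, 242, 363]) cube([97, 1260, 15]);
translate([1854, 242, 363]) cube([97, 1260, 15]);
translate([1992, 242, 363]) cube([97, 1260, 15]);
translate([2130, 242, 363]) cube([97, 1260, 15]);


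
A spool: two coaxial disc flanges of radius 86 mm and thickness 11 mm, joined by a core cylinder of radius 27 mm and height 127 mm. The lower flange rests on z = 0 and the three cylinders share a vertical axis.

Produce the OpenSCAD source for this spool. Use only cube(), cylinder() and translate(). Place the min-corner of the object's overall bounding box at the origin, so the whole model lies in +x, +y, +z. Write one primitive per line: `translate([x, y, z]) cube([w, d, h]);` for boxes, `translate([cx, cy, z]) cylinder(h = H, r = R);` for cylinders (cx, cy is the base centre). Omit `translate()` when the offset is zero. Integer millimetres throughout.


translate([86, 86, 0]) cylinder(h = 11, r = 86);
translate([86, 86, 11]) cylinder(h = 127, r = 27);
translate([86, 86, 138]) cylinder(h = 11, r = 86);


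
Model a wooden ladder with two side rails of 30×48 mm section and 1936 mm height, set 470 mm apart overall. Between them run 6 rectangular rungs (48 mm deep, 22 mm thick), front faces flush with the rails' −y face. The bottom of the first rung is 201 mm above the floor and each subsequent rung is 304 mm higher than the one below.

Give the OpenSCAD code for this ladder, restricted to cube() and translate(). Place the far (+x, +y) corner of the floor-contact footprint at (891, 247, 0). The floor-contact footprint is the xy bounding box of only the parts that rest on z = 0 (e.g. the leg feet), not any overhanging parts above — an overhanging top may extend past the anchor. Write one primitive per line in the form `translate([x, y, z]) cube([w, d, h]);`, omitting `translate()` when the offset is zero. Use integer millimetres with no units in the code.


// rung span = 470 - 2*30 = 410
// rung[k] z = 201 + k*304
translate([421, 199, 0]) cube([30, 48, 1936]);
translate([861, 199, 0]) cube([30, 48, 1936]);
translate([451, 199, 201]) cube([410, 48, 22]);
translate([451, 199, 505]) cube([410, 48, 22]);
translate([451, 199, 809]) cube([410, 48, 22]);
translate([451, 199, 1113]) cube([410, 48, 22]);
translate([451, 199, 1417]) cube([410, 48, 22]);
translate([451, 199, 1721]) cube([410, 48, 22]);


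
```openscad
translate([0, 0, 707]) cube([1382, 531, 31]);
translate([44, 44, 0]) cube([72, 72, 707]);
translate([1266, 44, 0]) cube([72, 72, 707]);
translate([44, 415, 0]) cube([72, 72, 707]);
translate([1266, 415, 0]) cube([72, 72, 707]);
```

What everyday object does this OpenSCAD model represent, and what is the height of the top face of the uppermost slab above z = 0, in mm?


A table. The table height is 738 mm.

A 1382×531×31 slab sits at z = 707 on four 72 mm square posts — a table. The top surface is at 707 + 31 = 738 mm.


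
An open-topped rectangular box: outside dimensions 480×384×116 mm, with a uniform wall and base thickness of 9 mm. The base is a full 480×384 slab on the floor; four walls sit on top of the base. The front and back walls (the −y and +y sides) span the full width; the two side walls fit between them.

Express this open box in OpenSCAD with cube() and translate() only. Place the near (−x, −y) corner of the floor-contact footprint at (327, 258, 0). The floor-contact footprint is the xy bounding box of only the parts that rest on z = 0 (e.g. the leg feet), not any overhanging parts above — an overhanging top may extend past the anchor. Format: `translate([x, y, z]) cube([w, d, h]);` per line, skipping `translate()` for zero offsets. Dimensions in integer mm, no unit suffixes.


translate([327, 258, 0]) cube([480, 384, 9]);
translate([327, 258, 9]) cube([480, 9, 107]);
translate([327, 633, 9]) cube([480, 9, 107]);
translate([327, 267, 9]) cube([9, 366, 107]);
translate([798, 267, 9]) cube([9, 366, 107]);


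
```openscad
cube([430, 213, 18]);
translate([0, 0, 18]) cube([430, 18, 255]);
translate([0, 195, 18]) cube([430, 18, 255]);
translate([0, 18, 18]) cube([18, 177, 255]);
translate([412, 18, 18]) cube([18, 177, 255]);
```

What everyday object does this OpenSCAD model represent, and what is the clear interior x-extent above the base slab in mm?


An open box. The internal width is 394 mm.

A 430×213 base slab with four walls standing on it — an open box. The base is 430 mm wide and the walls are 18 mm thick, so the internal width is 430 − 2 × 18 = 394 mm.


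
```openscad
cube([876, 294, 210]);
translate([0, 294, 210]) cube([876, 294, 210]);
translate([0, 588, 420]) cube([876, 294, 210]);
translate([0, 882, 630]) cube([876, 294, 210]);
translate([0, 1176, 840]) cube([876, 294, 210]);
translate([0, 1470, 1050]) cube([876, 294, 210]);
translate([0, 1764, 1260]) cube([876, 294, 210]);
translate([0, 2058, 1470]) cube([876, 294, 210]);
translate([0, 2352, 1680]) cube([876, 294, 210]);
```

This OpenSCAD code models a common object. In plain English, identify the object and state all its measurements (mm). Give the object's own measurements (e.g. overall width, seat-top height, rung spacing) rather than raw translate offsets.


A straight staircase of 9 solid steps. Each step is 876 mm wide (x), 294 mm deep (y, the going) and 210 mm tall (the rise). The first step rests on the floor; each subsequent step sits one going further in +y and one rise higher in +z, directly behind and above the previous step with no overlap.


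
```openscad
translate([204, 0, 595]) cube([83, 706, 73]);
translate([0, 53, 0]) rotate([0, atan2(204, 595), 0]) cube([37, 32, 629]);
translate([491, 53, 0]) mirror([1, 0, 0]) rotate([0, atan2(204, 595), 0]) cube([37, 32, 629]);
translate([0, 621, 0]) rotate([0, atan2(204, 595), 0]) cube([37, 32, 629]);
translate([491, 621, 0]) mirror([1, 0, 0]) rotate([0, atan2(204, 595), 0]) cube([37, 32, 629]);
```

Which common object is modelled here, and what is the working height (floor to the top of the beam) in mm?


A sawhorse. The overall height is 668 mm.

A beam across two mirrored pairs of raked legs — a sawhorse. The beam's underside is at z = 595 (matching the legs' vertical rise in atan2(204, 595)) and the beam is 73 mm tall, so its top is at 595 + 73 = 668 mm. The raked legs top out at the beam's underside, so that is the highest point.


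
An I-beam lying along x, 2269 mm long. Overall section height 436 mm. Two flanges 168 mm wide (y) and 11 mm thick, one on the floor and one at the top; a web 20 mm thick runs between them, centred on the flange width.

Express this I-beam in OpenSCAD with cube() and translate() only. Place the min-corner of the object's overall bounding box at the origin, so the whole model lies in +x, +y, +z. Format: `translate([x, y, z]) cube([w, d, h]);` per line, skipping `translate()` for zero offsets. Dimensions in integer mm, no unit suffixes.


cube([2269, 168, 11]);
translate([0, 74, 11]) cube([2269, 20, 414]);
translate([0, 0, 425]) cube([2269, 168, 11]);


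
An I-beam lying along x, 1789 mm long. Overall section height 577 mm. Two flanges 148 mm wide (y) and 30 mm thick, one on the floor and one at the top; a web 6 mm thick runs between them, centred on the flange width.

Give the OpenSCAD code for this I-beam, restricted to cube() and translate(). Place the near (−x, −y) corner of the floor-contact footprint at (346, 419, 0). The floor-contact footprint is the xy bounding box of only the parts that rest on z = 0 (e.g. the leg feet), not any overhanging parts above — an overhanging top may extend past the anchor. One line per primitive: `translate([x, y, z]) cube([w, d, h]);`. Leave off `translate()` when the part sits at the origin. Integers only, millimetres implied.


translate([346, 419, 0]) cube([1789, 148, 30]);
translate([346, 490, 30]) cube([1789, 6, 517]);
translate([346, 419, 547]) cube([1789, 148, 30]);


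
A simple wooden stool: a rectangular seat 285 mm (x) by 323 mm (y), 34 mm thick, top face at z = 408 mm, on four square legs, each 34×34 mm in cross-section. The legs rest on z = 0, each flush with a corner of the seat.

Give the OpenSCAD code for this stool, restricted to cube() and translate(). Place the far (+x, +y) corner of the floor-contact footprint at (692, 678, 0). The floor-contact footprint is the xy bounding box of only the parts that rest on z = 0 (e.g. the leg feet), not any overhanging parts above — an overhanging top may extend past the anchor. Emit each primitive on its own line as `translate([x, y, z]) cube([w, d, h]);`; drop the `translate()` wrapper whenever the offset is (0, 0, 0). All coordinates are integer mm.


// leg_h = 408 - 34 = 374
translate([407, 355, 374]) cube([285, 323, 34]);
translate([407, 355, 0]) cube([34, 34, 374]);
translate([658, 355, 0]) cube([34, 34, 374]);
translate([407, 644, 0]) cube([34, 34, 374]);
translate([658, 644, 0]) cube([34, 34, 374]);


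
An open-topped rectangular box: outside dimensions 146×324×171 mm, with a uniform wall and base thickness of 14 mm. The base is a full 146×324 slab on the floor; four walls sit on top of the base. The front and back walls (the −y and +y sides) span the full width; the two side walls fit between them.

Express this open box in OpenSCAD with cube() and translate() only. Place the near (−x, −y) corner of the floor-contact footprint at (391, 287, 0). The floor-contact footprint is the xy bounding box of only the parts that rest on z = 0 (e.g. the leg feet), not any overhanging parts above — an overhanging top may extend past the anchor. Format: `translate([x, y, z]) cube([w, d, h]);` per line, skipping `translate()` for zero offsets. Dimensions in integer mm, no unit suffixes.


translate([391, 287, 0]) cube([146, 324, 14]);
translate([391, 287, 14]) cube([146, 14, 157]);
translate([391, 597, 14]) cube([146, 14, 157]);
translate([391, 301, 14]) cube([14, 296, 157]);
translate([523, 301, 14]) cube([14, 296, 157]);


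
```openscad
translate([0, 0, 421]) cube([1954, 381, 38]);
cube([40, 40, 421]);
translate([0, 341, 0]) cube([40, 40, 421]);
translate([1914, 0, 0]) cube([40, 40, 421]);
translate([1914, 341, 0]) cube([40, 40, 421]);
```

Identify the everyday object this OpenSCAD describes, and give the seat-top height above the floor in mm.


A bench. The seat-top height is 459 mm.

A long slab on four corner posts — a bench. The slab sits at z = 421 with thickness 38, so the top is 421 + 38 = 459 mm.


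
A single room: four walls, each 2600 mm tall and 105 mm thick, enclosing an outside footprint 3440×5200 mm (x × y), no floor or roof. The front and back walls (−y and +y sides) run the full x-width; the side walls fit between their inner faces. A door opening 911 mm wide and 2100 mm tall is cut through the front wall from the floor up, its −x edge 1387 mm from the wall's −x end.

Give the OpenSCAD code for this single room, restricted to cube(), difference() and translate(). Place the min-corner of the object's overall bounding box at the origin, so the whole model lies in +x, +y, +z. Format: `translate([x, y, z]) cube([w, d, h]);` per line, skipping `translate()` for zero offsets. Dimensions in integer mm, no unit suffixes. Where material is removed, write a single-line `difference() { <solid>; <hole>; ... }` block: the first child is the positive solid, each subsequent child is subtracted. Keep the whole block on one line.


difference() { cube([3440, 105, 2600]); translate([1387, 0, 0]) cube([911, 105, 2100]); }
translate([0, 5095, 0]) cube([3440, 105, 2600]);
translate([0, 105, 0]) cube([105, 4990, 2600]);
translate([3335, 105, 0]) cube([105, 4990, 2600]);


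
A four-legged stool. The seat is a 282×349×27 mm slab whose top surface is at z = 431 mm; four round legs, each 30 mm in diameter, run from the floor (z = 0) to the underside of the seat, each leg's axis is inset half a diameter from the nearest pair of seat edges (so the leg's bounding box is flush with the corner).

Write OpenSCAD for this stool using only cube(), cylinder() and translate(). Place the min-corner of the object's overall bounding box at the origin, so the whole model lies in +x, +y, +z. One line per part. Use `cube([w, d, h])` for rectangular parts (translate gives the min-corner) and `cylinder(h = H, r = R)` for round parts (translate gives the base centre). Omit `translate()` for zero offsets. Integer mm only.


// leg_h = 431 - 27 = 404
translate([0, 0, 404]) cube([282, 349, 27]);
translate([15, 15, 0]) cylinder(h = 404, r = 15);
translate([267, 15, 0]) cylinder(h = 404, r = 15);
translate([15, 334, 0]) cylinder(h = 404, r = 15);
translate([267, 334, 0]) cylinder(h = 404, r = 15);


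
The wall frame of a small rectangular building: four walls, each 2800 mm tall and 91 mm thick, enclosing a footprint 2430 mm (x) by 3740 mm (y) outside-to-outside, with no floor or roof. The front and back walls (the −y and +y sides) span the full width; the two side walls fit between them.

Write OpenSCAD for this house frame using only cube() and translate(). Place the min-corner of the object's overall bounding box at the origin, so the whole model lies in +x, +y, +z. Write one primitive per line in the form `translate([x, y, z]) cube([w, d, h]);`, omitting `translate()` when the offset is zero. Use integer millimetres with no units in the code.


cube([2430, 91, 2800]);
translate([0, 3649, 0]) cube([2430, 91, 2800]);
translate([0, 91, 0]) cube([91, 3558, 2800]);
translate([2339, 91, 0]) cube([91, 3558, 2800]);


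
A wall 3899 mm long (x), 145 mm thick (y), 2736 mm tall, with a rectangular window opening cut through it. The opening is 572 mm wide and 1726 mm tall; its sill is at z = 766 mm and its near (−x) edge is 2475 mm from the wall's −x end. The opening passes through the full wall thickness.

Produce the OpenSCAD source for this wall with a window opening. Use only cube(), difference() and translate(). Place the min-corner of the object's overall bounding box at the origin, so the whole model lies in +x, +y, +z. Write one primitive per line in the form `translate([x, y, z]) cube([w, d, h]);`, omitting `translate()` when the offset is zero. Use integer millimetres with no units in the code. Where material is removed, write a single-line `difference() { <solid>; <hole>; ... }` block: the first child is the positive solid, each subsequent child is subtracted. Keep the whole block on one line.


difference() { cube([3899, 145, 2736]); translate([2475, 0, 766]) cube([572, 145, 1726]); }


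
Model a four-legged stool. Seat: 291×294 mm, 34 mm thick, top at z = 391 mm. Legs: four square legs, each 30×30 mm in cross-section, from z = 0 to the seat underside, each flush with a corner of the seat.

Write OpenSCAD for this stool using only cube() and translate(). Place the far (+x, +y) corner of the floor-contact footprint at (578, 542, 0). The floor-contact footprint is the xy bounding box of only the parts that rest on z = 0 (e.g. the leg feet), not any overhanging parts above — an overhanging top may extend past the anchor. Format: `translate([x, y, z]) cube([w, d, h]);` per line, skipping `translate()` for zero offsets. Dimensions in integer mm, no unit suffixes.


// leg_h = 391 - 34 = 357
translate([287, 248, 357]) cube([291, 294, 34]);
translate([287, 248, 0]) cube([30, 30, 357]);
translate([548, 248, 0]) cube([30, 30, 357]);
translate([287, 512, 0]) cube([30, 30, 357]);
translate([548, 512, 0]) cube([30, 30, 357]);


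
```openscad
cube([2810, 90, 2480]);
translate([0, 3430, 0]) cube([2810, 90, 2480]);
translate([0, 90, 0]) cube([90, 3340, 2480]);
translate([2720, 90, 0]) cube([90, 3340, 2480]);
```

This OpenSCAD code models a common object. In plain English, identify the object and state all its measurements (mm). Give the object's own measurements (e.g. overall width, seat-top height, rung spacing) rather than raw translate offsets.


The wall frame of a small rectangular building: four walls, each 2480 mm tall and 90 mm thick, enclosing a footprint 2810 mm (x) by 3520 mm (y) outside-to-outside, with no floor or roof. The front and back walls (the −y and +y sides) span the full width; the two side walls fit between them.


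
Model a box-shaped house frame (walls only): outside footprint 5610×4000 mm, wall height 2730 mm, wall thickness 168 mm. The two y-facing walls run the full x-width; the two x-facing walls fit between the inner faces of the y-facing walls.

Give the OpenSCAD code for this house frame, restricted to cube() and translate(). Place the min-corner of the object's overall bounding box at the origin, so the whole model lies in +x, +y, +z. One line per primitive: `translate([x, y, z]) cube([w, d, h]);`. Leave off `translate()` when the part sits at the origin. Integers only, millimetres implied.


cube([5610, 168, 2730]);
translate([0, 3832, 0]) cube([5610, 168, 2730]);
translate([0, 168, 0]) cube([168, 3664, 2730]);
translate([5442, 168, 0]) cube([168, 3664, 2730]);


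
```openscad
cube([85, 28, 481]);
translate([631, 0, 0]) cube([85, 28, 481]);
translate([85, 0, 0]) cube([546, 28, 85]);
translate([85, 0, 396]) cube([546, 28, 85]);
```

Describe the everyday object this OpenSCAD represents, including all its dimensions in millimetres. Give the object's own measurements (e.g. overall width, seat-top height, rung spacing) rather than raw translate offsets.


A rectangular picture frame lying in the x–z plane (depth along y). The opening is 546 mm wide (x) by 311 mm tall (z), surrounded by a border 85 mm wide on all four sides. The frame is 28 mm deep and is made of two full-height vertical stiles with two horizontal rails fitted between them.


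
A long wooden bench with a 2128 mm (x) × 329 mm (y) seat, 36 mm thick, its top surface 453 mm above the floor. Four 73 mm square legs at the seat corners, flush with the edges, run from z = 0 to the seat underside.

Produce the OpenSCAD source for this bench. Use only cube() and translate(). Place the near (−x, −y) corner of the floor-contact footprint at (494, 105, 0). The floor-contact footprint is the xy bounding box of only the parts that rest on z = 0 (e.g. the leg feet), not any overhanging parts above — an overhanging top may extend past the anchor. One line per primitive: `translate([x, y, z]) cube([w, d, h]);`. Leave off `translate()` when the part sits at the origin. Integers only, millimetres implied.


translate([494, 105, 417]) cube([2128, 329, 36]);
translate([494, 105, 0]) cube([73, 73, 417]);
translate([494, 361, 0]) cube([73, 73, 417]);
translate([2549, 105, 0]) cube([73, 73, 417]);
translate([2549, 361, 0]) cube([73, 73, 417]);


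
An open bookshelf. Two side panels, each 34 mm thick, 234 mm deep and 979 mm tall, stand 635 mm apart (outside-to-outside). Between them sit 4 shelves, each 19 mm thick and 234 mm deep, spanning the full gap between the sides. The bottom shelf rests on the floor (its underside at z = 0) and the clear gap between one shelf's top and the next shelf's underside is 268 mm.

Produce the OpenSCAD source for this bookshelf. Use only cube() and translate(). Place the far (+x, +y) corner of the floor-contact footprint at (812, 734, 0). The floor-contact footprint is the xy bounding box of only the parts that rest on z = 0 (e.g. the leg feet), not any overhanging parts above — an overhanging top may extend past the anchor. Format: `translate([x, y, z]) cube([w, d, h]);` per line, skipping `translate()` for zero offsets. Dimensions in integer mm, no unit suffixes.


translate([177, 500, 0]) cube([34, 234, 979]);
translate([778, 500, 0]) cube([34, 234, 979]);
translate([211, 500, 0]) cube([567, 234, 19]);
translate([211, 500, 287]) cube([567, 234, 19]);
translate([211, 500, 574]) cube([567, 234, 19]);
translate([211, 500, 861]) cube([567, 234, 19]);


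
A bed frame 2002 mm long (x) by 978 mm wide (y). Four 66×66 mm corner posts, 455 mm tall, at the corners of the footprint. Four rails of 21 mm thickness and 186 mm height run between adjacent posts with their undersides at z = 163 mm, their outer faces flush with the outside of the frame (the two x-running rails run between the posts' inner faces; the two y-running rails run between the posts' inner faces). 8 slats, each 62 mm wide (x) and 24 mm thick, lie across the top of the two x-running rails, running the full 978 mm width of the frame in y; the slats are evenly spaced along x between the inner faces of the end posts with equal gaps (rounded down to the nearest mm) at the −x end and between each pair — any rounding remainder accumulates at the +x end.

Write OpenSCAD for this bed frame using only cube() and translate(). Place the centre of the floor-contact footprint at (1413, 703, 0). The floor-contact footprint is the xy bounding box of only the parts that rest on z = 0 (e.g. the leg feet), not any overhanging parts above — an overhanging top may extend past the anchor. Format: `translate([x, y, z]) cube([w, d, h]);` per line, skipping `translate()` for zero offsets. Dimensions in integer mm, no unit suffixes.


translate([412, 214, 0]) cube([66, 66, 455]);
translate([412, 1126, 0]) cube([66, 66, 455]);
translate([2348, 214, 0]) cube([66, 66, 455]);
translate([2348, 1126, 0]) cube([66, 66, 455]);
translate([478, 214, 163]) cube([1870, 21, 186]);
translate([478, 1171, 163]) cube([1870, 21, 186]);
translate([412, 280, 163]) cube([21, 846, 186]);
translate([2393, 280, 163]) cube([21, 846, 186]);
translate([630, 214, 349]) cube([62, 978, 24]);
translate([844, 214, 349]) cube([62, 978, 24]);
translate([1058, 214, 349]) cube([62, 978, 24]);
translate([1272, 214, 349]) cube([62, 978, 24]);
translate([1486, 214, 349]) cube([62, 978, 24]);
translate([1700, 214, 349]) cube([62, 978, 24]);
translate([1914, 214, 349]) cube([62, 978, 24]);
translate([2128, 214, 349]) cube([62, 978, 24]);
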